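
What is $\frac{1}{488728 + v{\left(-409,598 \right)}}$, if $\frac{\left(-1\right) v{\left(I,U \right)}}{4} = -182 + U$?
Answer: $\frac{1}{487064} \approx 2.0531 \cdot 10^{-6}$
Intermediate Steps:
$v{\left(I,U \right)} = 728 - 4 U$ ($v{\left(I,U \right)} = - 4 \left(-182 + U\right) = 728 - 4 U$)
$\frac{1}{488728 + v{\left(-409,598 \right)}} = \frac{1}{488728 + \left(728 - 2392\right)} = \frac{1}{488728 - 1664} = \frac{1}{487064}$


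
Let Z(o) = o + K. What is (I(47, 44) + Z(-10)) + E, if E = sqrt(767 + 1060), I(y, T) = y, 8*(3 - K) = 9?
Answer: 311/8 + 3*sqrt(203) ≈ 81.618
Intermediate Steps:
K = 15/8 (K = 3 - 1/8*9 = 3 - 9/8 = 15/8 ≈ 1.8750)
Z(o) = 15/8 + o (Z(o) = o + 15/8 = 15/8 + o)
E = 3*sqrt(203) (E = sqrt(1827) = 3*sqrt(203) ≈ 42.743)
(I(47, 44) + Z(-10)) + E = (47 + (15/8 - 10)) + 3*sqrt(203) = (47 - 65/8) + 3*sqrt(203) = 311/8 + 3*sqrt(203)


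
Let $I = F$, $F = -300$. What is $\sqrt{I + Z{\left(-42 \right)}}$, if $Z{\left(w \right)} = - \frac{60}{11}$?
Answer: $\frac{4 i \sqrt{2310}}{11} \approx 17.477 i$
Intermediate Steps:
$I = -300$
$Z{\left(w \right)} = - \frac{60}{11}$ ($Z{\left(w \right)} = \left(-60\right) \frac{1}{11} = - \frac{60}{11}$)
$\sqrt{I + Z{\left(-42 \right)}} = \sqrt{-300 - \frac{60}{11}} = \sqrt{- \frac{3360}{11}} = \frac{4 i \sqrt{2310}}{11}$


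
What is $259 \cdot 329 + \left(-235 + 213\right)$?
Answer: $85189$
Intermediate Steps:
$259 \cdot 329 + \left(-235 + 213\right) = 85211 - 22 = 85189$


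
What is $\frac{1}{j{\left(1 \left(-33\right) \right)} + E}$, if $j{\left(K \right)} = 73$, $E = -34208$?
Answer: $- \frac{1}{34135} \approx -2.9295 \cdot 10^{-5}$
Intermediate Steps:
$\frac{1}{j{\left(1 \left(-33\right) \right)} + E} = \frac{1}{73 - 34208} = \frac{1}{-34135} = - \frac{1}{34135}$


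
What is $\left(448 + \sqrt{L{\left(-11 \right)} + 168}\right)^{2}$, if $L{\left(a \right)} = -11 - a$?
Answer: $200872 + 1792 \sqrt{42} \approx 2.1249 \cdot 10^{5}$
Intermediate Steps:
$\left(448 + \sqrt{L{\left(-11 \right)} + 168}\right)^{2} = \left(448 + \sqrt{\left(-11 - -11\right) + 168}\right)^{2} = \left(448 + \sqrt{\left(-11 + 11\right) + 168}\right)^{2} = \left(448 + \sqrt{0 + 168}\right)^{2} = \left(448 + \sqrt{168}\right)^{2} = \left(448 + 2 \sqrt{42}\right)^{2}$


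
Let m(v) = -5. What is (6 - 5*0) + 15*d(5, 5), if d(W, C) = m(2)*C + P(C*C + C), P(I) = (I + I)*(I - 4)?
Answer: 23031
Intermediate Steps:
P(I) = 2*I*(-4 + I) (P(I) = (2*I)*(-4 + I) = 2*I*(-4 + I))
d(W, C) = -5*C + 2*(C + C²)*(-4 + C + C²) (d(W, C) = -5*C + 2*(C*C + C)*(-4 + (C*C + C)) = -5*C + 2*(C² + C)*(-4 + (C² + C)) = -5*C + 2*(C + C²)*(-4 + (C + C²)) = -5*C + 2*(C + C²)*(-4 + C + C²))
(6 - 5*0) + 15*d(5, 5) = (6 - 5*0) + 15*(5*(-5 + 2*(1 + 5)*(-4 + 5*(1 + 5)))) = (6 + 0) + 15*(5*(-5 + 2*6*(-4 + 5*6))) = 6 + 15*(5*(-5 + 2*6*(-4 + 30))) = 6 + 15*(5*(-5 + 2*6*26)) = 6 + 15*(5*(-5 + 312)) = 6 + 15*(5*307) = 6 + 15*1535 = 6 + 23025 = 23031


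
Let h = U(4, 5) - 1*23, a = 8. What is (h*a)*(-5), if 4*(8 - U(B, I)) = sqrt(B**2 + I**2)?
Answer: 600 + 10*sqrt(41) ≈ 664.03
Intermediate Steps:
U(B, I) = 8 - sqrt(B**2 + I**2)/4
h = -15 - sqrt(41)/4 (h = (8 - sqrt(4**2 + 5**2)/4) - 1*23 = (8 - sqrt(16 + 25)/4) - 23 = (8 - sqrt(41)/4) - 23 = -15 - sqrt(41)/4 ≈ -16.601)
(h*a)*(-5) = ((-15 - sqrt(41)/4)*8)*(-5) = (-120 - 2*sqrt(41))*(-5) = 600 + 10*sqrt(41)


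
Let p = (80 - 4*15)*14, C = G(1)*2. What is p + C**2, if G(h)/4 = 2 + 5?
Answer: 3416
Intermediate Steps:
G(h) = 28 (G(h) = 4*(2 + 5) = 4*7 = 28)
C = 56 (C = 28*2 = 56)
p = 280 (p = (80 - 60)*14 = 20*14 = 280)
p + C**2 = 280 + 56**2 = 280 + 3136 = 3416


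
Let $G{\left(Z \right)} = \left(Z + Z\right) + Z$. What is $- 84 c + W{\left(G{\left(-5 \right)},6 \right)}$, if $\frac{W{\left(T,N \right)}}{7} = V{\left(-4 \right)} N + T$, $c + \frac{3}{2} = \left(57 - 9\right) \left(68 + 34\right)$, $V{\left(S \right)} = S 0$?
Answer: $-411243$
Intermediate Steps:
$V{\left(S \right)} = 0$
$G{\left(Z \right)} = 3 Z$ ($G{\left(Z \right)} = 2 Z + Z = 3 Z$)
$c = \frac{9789}{2}$ ($c = - \frac{3}{2} + \left(57 - 9\right) \left(68 + 34\right) = - \frac{3}{2} + 48 \cdot 102 = - \frac{3}{2} + 4896 = \frac{9789}{2} \approx 4894.5$)
$W{\left(T,N \right)} = 7 T$ ($W{\left(T,N \right)} = 7 \left(0 N + T\right) = 7 \left(0 + T\right) = 7 T$)
$- 84 c + W{\left(G{\left(-5 \right)},6 \right)} = \left(-84\right) \frac{9789}{2} + 7 \cdot 3 \left(-5\right) = -411138 + 7 \left(-15\right) = -411138 - 105 = -411243$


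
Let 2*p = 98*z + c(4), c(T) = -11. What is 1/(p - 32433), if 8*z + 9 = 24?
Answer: -8/258773 ≈ -3.0915e-5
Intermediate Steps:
z = 15/8 (z = -9/8 + (⅛)*24 = -9/8 + 3 = 15/8 ≈ 1.8750)
p = 691/8 (p = (98*(15/8) - 11)/2 = (735/4 - 11)/2 = (½)*(691/4) = 691/8 ≈ 86.375)
1/(p - 32433) = 1/(691/8 - 32433) = 1/(-258773/8) = -8/258773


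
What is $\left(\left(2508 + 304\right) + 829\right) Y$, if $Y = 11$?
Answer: $40051$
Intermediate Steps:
$\left(\left(2508 + 304\right) + 829\right) Y = \left(\left(2508 + 304\right) + 829\right) 11 = \left(2812 + 829\right) 11 = 3641 \cdot 11 = 40051$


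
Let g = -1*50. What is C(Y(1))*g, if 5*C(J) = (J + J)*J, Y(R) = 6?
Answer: -720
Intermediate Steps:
g = -50
C(J) = 2*J²/5 (C(J) = ((J + J)*J)/5 = ((2*J)*J)/5 = (2*J²)/5 = 2*J²/5)
C(Y(1))*g = ((⅖)*6²)*(-50) = ((⅖)*36)*(-50) = (72/5)*(-50) = -720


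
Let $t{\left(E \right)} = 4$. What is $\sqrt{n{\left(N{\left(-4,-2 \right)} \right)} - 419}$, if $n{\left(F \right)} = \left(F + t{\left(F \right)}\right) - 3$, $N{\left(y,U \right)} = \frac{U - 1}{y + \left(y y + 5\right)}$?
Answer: $\frac{i \sqrt{120853}}{17} \approx 20.449 i$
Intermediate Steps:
$N{\left(y,U \right)} = \frac{-1 + U}{5 + y + y^{2}}$ ($N{\left(y,U \right)} = \frac{-1 + U}{y + \left(y^{2} + 5\right)} = \frac{-1 + U}{y + \left(5 + y^{2}\right)} = \frac{-1 + U}{5 + y + y^{2}}$)
$n{\left(F \right)} = 1 + F$ ($n{\left(F \right)} = \left(F + 4\right) - 3 = \left(4 + F\right) - 3 = 1 + F$)
$\sqrt{n{\left(N{\left(-4,-2 \right)} \right)} - 419} = \sqrt{\left(1 + \frac{-1 - 2}{5 - 4 + \left(-4\right)^{2}}\right) - 419} = \sqrt{\left(1 + \frac{1}{5 - 4 + 16} \left(-3\right)\right) - 419} = \sqrt{\left(1 + \frac{1}{17} \left(-3\right)\right) - 419} = \sqrt{\left(1 - \frac{3}{17}\right) - 419} = \sqrt{\frac{14}{17} - 419} = \sqrt{- \frac{7109}{17}} = \frac{i \sqrt{120853}}{17}$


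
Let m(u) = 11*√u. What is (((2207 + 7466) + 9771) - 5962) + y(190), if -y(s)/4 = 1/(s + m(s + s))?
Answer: 175267/13 - 11*√95/1235 ≈ 13482.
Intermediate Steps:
y(s) = -4/(s + 11*√2*√s) (y(s) = -4/(s + 11*√(s + s)) = -4/(s + 11*√(2*s)) = -4/(s + 11*(√2*√s)) = -4/(s + 11*√2*√s))
(((2207 + 7466) + 9771) - 5962) + y(190) = (((2207 + 7466) + 9771) - 5962) - 4/(190 + 11*√2*√190) = ((9673 + 9771) - 5962) - 4/(190 + 22*√95) = (19444 - 5962) - 4/(190 + 22*√95) = 13482 - 4/(190 + 22*√95)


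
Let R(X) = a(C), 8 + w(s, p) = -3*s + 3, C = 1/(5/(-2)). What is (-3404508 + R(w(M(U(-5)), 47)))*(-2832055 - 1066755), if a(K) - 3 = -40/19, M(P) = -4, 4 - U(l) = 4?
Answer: 252197000594350/19 ≈ 1.3274e+13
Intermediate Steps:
U(l) = 0 (U(l) = 4 - 1*4 = 4 - 4 = 0)
C = -⅖ (C = 1/(5*(-½)) = 1/(-5/2) = -⅖ ≈ -0.40000)
w(s, p) = -5 - 3*s (w(s, p) = -8 + (-3*s + 3) = -8 + (3 - 3*s) = -5 - 3*s)
a(K) = 17/19 (a(K) = 3 - 40/19 = 17/19)
R(X) = 17/19
(-3404508 + R(w(M(U(-5)), 47)))*(-2832055 - 1066755) = (-3404508 + 17/19)*(-2832055 - 1066755) = -64685635/19*(-3898810) = 252197000594350/19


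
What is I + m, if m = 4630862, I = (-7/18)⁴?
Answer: 486129371713/104976 ≈ 4.6309e+6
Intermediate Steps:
I = 2401/104976 (I = (-7*1/18)⁴ = (-7/18)⁴ = 2401/104976 ≈ 0.022872)
I + m = 2401/104976 + 4630862 = 486129371713/104976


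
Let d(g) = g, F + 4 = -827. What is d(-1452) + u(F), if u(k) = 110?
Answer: -1342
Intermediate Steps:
F = -831 (F = -4 - 827 = -831)
d(-1452) + u(F) = -1452 + 110 = -1342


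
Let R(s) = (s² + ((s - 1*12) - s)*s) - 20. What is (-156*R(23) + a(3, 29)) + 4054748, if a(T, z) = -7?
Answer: 4018393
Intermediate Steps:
R(s) = -20 + s² - 12*s (R(s) = (s² + ((s - 12) - s)*s) - 20 = (s² + ((-12 + s) - s)*s) - 20 = (s² - 12*s) - 20 = -20 + s² - 12*s)
(-156*R(23) + a(3, 29)) + 4054748 = (-156*(-20 + 23² - 12*23) - 7) + 4054748 = (-156*(-20 + 529 - 276) - 7) + 4054748 = (-156*233 - 7) + 4054748 = (-36348 - 7) + 4054748 = -36355 + 4054748 = 4018393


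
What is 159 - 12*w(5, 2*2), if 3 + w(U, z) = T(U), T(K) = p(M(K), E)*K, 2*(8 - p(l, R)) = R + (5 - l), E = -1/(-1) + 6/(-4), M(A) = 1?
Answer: -180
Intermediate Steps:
E = -½ (E = -1*(-1) + 6*(-¼) = 1 - 3/2 = -½ ≈ -0.50000)
p(l, R) = 11/2 + l/2 - R/2 (p(l, R) = 8 - (R + (5 - l))/2 = 8 - (5 + R - l)/2 = 8 + (-5/2 + l/2 - R/2) = 11/2 + l/2 - R/2)
T(K) = 25*K/4 (T(K) = (11/2 + (½)*1 - ½*(-½))*K = (11/2 + ½ + ¼)*K = 25*K/4)
w(U, z) = -3 + 25*U/4
159 - 12*w(5, 2*2) = 159 - 12*(-3 + (25/4)*5) = 159 - 12*(-3 + 125/4) = 159 - 12*113/4 = 159 - 339 = -180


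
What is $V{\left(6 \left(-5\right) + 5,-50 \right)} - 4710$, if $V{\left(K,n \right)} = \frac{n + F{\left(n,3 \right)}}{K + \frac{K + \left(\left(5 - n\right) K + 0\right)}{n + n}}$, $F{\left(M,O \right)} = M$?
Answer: $- \frac{51710}{11} \approx -4700.9$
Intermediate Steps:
$V{\left(K,n \right)} = \frac{2 n}{K + \frac{K + K \left(5 - n\right)}{2 n}}$ ($V{\left(K,n \right)} = \frac{n + n}{K + \frac{K + \left(\left(5 - n\right) K + 0\right)}{n + n}} = \frac{2 n}{K + \frac{K + \left(K \left(5 - n\right) + 0\right)}{2 n}} = \frac{2 n}{K + \left(K + K \left(5 - n\right)\right) \frac{1}{2 n}} = \frac{2 n}{K + \frac{K + K \left(5 - n\right)}{2 n}}$)
$V{\left(6 \left(-5\right) + 5,-50 \right)} - 4710 = \frac{4 \left(-50\right)^{2}}{\left(6 \left(-5\right) + 5\right) \left(6 - 50\right)} - 4710 = 4 \frac{1}{-30 + 5} \cdot 2500 \frac{1}{-44} - 4710 = 4 \frac{1}{-25} \cdot 2500 \left(- \frac{1}{44}\right) - 4710 = 4 \left(- \frac{1}{25}\right) 2500 \left(- \frac{1}{44}\right) - 4710 = \frac{100}{11} - 4710 = - \frac{51710}{11}$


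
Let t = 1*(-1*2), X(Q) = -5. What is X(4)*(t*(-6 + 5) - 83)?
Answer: 405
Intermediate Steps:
t = -2 (t = 1*(-2) = -2)
X(4)*(t*(-6 + 5) - 83) = -5*(-2*(-6 + 5) - 83) = -5*(-2*(-1) - 83) = -5*(2 - 83) = -5*(-81) = 405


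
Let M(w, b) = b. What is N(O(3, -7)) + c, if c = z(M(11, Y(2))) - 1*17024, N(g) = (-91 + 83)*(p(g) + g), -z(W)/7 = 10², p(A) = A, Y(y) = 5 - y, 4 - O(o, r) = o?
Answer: -17740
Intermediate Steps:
O(o, r) = 4 - o
z(W) = -700 (z(W) = -7*10² = -7*100 = -700)
N(g) = -16*g (N(g) = (-91 + 83)*(g + g) = -16*g)
c = -17724 (c = -700 - 1*17024 = -700 - 17024 = -17724)
N(O(3, -7)) + c = -16*(4 - 1*3) - 17724 = -16*(4 - 3) - 17724 = -16*1 - 17724 = -16 - 17724 = -17740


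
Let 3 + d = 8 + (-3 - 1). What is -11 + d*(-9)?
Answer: -20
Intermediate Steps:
d = 1 (d = -3 + (8 + (-3 - 1)) = -3 + (8 - 4) = -3 + 4 = 1)
-11 + d*(-9) = -11 + 1*(-9) = -11 - 9 = -20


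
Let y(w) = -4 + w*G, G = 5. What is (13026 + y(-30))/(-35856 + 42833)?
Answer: 12872/6977 ≈ 1.8449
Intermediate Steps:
y(w) = -4 + 5*w (y(w) = -4 + w*5 = -4 + 5*w)
(13026 + y(-30))/(-35856 + 42833) = (13026 + (-4 + 5*(-30)))/(-35856 + 42833) = (13026 + (-4 - 150))/6977 = (13026 - 154)*(1/6977) = 12872*(1/6977) = 12872/6977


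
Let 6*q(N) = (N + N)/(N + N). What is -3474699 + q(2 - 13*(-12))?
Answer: -20848193/6 ≈ -3.4747e+6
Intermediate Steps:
q(N) = ⅙ (q(N) = ((N + N)/(N + N))/6 = ((2*N)/((2*N)))/6 = ((2*N)*(1/(2*N)))/6 = (⅙)*1 = ⅙)
-3474699 + q(2 - 13*(-12)) = -3474699 + ⅙ = -20848193/6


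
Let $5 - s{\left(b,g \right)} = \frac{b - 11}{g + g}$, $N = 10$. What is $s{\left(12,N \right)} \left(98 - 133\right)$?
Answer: $- \frac{693}{4} \approx -173.25$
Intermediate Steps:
$s{\left(b,g \right)} = 5 - \frac{-11 + b}{2 g}$ ($s{\left(b,g \right)} = 5 - \frac{b - 11}{g + g} = 5 - \frac{-11 + b}{2 g}$)
$s{\left(12,N \right)} \left(98 - 133\right) = \frac{11 - 12 + 10 \cdot 10}{2 \cdot 10} \left(98 - 133\right) = \frac{1}{2} \cdot \frac{1}{10} \left(11 - 12 + 100\right) \left(-35\right) = \frac{1}{2} \cdot \frac{1}{10} \cdot 99 \left(-35\right) = \frac{99}{20} \left(-35\right) = - \frac{693}{4}$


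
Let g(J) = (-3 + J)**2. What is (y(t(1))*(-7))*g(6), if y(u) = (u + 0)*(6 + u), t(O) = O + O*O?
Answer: -1008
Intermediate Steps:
t(O) = O + O**2
y(u) = u*(6 + u)
(y(t(1))*(-7))*g(6) = (((1*(1 + 1))*(6 + 1*(1 + 1)))*(-7))*(-3 + 6)**2 = (((1*2)*(6 + 1*2))*(-7))*3**2 = ((2*(6 + 2))*(-7))*9 = ((2*8)*(-7))*9 = (16*(-7))*9 = -112*9 = -1008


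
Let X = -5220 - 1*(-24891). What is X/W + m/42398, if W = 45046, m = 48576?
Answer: 1511082777/954930154 ≈ 1.5824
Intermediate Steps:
X = 19671 (X = -5220 + 24891 = 19671)
X/W + m/42398 = 19671/45046 + 48576/42398 = 19671*(1/45046) + 48576*(1/42398) = 19671/45046 + 24288/21199 = 1511082777/954930154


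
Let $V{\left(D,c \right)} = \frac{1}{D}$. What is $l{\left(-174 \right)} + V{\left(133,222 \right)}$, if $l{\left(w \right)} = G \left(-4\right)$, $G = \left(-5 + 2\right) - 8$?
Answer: $\frac{5853}{133} \approx 44.008$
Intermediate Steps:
$G = -11$ ($G = -3 - 8 = -11$)
$l{\left(w \right)} = 44$ ($l{\left(w \right)} = \left(-11\right) \left(-4\right) = 44$)
$l{\left(-174 \right)} + V{\left(133,222 \right)} = 44 + \frac{1}{133} = \frac{5853}{133}$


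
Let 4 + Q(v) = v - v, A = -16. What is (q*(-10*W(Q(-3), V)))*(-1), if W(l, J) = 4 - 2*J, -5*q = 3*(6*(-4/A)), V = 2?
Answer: 0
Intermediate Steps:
Q(v) = -4 (Q(v) = -4 + (v - v) = -4 + 0 = -4)
q = -9/10 (q = -3*6*(-4/(-16))/5 = -3*6*(-4*(-1/16))/5 = -3*6*(¼)/5 = -3*3/(5*2) = -⅕*9/2 = -9/10 ≈ -0.90000)
(q*(-10*W(Q(-3), V)))*(-1) = -(-9)*(4 - 2*2)*(-1) = -(-9)*(4 - 4)*(-1) = -(-9)*0*(-1) = -9/10*0*(-1) = 0*(-1) = 0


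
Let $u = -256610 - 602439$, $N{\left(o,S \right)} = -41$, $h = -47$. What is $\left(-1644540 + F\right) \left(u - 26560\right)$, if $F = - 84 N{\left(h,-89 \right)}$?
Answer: $1453369387464$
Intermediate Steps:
$u = -859049$ ($u = -256610 - 602439 = -859049$)
$F = 3444$ ($F = \left(-84\right) \left(-41\right) = 3444$)
$\left(-1644540 + F\right) \left(u - 26560\right) = \left(-1644540 + 3444\right) \left(-859049 - 26560\right) = \left(-1641096\right) \left(-885609\right) = 1453369387464$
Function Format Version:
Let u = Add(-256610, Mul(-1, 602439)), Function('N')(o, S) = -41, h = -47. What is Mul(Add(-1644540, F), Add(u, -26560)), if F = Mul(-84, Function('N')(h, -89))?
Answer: 1453369387464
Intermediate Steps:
u = -859049 (u = Add(-256610, -602439) = -859049)
F = 3444 (F = Mul(-84, -41) = 3444)
Mul(Add(-1644540, F), Add(u, -26560)) = Mul(Add(-1644540, 3444), Add(-859049, -26560)) = Mul(-1641096, -885609) = 1453369387464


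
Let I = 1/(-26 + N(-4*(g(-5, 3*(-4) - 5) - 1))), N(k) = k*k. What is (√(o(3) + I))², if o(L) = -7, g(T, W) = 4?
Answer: -825/118 ≈ -6.9915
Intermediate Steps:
N(k) = k²
I = 1/118 (I = 1/(-26 + (-4*(4 - 1))²) = 1/(-26 + (-4*3)²) = 1/(-26 + (-12)²) = 1/(-26 + 144) = 1/118 ≈ 0.0084746)
(√(o(3) + I))² = (√(-7 + 1/118))² = (√(-825/118))² = (5*I*√3894/118)² = -825/118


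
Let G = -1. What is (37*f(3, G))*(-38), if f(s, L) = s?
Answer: -4218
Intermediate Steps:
(37*f(3, G))*(-38) = (37*3)*(-38) = 111*(-38) = -4218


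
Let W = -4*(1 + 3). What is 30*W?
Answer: -480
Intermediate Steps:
W = -16 (W = -4*4 = -16)
30*W = 30*(-16) = -480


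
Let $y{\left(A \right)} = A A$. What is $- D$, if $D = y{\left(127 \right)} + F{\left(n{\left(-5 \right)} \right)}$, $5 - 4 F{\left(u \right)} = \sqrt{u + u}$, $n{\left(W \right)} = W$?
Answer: $- \frac{64521}{4} + \frac{i \sqrt{10}}{4} \approx -16130.0 + 0.79057 i$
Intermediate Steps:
$y{\left(A \right)} = A^{2}$
$F{\left(u \right)} = \frac{5}{4} - \frac{\sqrt{2} \sqrt{u}}{4}$ ($F{\left(u \right)} = \frac{5}{4} - \frac{\sqrt{u + u}}{4} = \frac{5}{4} - \frac{\sqrt{2 u}}{4} = \frac{5}{4} - \frac{\sqrt{2} \sqrt{u}}{4}$)
$D = \frac{64521}{4} - \frac{i \sqrt{10}}{4}$ ($D = 127^{2} + \left(\frac{5}{4} - \frac{\sqrt{2} \sqrt{-5}}{4}\right) = 16129 + \left(\frac{5}{4} - \frac{\sqrt{2} i \sqrt{5}}{4}\right) = 16129 + \left(\frac{5}{4} - \frac{i \sqrt{10}}{4}\right) = \frac{64521}{4} - \frac{i \sqrt{10}}{4} \approx 16130.0 - 0.79057 i$)
$- D = - (\frac{64521}{4} - \frac{i \sqrt{10}}{4}) = - \frac{64521}{4} + \frac{i \sqrt{10}}{4}$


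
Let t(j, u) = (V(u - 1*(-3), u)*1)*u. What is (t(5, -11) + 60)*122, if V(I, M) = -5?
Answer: 14030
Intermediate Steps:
t(j, u) = -5*u (t(j, u) = (-5*1)*u = -5*u)
(t(5, -11) + 60)*122 = (-5*(-11) + 60)*122 = (55 + 60)*122 = 115*122 = 14030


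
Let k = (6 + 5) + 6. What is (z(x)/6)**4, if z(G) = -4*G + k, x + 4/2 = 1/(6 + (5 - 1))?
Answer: 2825761/10000 ≈ 282.58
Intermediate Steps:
k = 17 (k = 11 + 6 = 17)
x = -19/10 (x = -2 + 1/(6 + (5 - 1)) = -2 + 1/(6 + 4) = -2 + 1/10 = -19/10 ≈ -1.9000)
z(G) = 17 - 4*G (z(G) = -4*G + 17 = 17 - 4*G)
(z(x)/6)**4 = ((17 - 4*(-19/10))/6)**4 = ((17 + 38/5)*(1/6))**4 = ((123/5)*(1/6))**4 = (41/10)**4 = 2825761/10000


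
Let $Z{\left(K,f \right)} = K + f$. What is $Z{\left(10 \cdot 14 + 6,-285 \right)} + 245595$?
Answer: $245456$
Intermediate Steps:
$Z{\left(10 \cdot 14 + 6,-285 \right)} + 245595 = \left(\left(10 \cdot 14 + 6\right) - 285\right) + 245595 = \left(\left(140 + 6\right) - 285\right) + 245595 = \left(146 - 285\right) + 245595 = -139 + 245595 = 245456$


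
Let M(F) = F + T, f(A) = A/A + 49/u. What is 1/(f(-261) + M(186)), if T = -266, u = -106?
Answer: -106/8423 ≈ -0.012585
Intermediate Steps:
f(A) = 57/106 (f(A) = A/A + 49/(-106) = 1 + 49*(-1/106) = 1 - 49/106 = 57/106)
M(F) = -266 + F (M(F) = F - 266 = -266 + F)
1/(f(-261) + M(186)) = 1/(57/106 + (-266 + 186)) = 1/(57/106 - 80) = 1/(-8423/106) = -106/8423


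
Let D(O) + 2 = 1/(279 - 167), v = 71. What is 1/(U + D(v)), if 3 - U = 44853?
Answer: -112/5023423 ≈ -2.2296e-5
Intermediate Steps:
U = -44850 (U = 3 - 1*44853 = 3 - 44853 = -44850)
D(O) = -223/112 (D(O) = -2 + 1/(279 - 167) = -2 + 1/112 = -223/112)
1/(U + D(v)) = 1/(-44850 - 223/112) = 1/(-5023423/112) = -112/5023423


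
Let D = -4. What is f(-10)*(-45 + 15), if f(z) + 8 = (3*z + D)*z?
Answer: -9960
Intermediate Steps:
f(z) = -8 + z*(-4 + 3*z) (f(z) = -8 + (3*z - 4)*z = -8 + (-4 + 3*z)*z = -8 + z*(-4 + 3*z))
f(-10)*(-45 + 15) = (-8 - 4*(-10) + 3*(-10)**2)*(-45 + 15) = (-8 + 40 + 3*100)*(-30) = (-8 + 40 + 300)*(-30) = 332*(-30) = -9960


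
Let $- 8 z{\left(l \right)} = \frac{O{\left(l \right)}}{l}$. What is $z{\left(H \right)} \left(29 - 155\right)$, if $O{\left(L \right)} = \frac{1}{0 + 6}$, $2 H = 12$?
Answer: $\frac{7}{16} \approx 0.4375$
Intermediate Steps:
$H = 6$ ($H = \frac{1}{2} \cdot 12 = 6$)
$O{\left(L \right)} = \frac{1}{6}$
$z{\left(l \right)} = - \frac{1}{48 l}$ ($z{\left(l \right)} = - \frac{\frac{1}{6} \frac{1}{l}}{8} = - \frac{1}{48 l}$)
$z{\left(H \right)} \left(29 - 155\right) = - \frac{1}{48 \cdot 6} \left(29 - 155\right) = \left(- \frac{1}{48}\right) \frac{1}{6} \left(-126\right) = \left(- \frac{1}{288}\right) \left(-126\right) = \frac{7}{16}$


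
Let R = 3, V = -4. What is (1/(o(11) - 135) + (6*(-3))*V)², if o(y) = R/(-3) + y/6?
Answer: 3358666116/648025 ≈ 5182.9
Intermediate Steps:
o(y) = -1 + y/6 (o(y) = 3/(-3) + y/6 = 3*(-⅓) + y*(⅙) = -1 + y/6)
(1/(o(11) - 135) + (6*(-3))*V)² = (1/((-1 + (⅙)*11) - 135) + (6*(-3))*(-4))² = (1/((-1 + 11/6) - 135) - 18*(-4))² = (1/(⅚ - 135) + 72)² = (1/(-805/6) + 72)² = (-6/805 + 72)² = (57954/805)² = 3358666116/648025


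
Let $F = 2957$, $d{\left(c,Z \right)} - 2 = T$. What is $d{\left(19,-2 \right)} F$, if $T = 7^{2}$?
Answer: $150807$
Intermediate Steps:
$T = 49$
$d{\left(c,Z \right)} = 51$ ($d{\left(c,Z \right)} = 2 + 49 = 51$)
$d{\left(19,-2 \right)} F = 51 \cdot 2957 = 150807$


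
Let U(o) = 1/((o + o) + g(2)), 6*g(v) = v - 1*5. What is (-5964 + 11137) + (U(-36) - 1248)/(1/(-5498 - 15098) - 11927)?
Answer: 184260976965257/35619031485 ≈ 5173.1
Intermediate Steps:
g(v) = -⅚ + v/6 (g(v) = (v - 1*5)/6 = (v - 5)/6 = (-5 + v)/6 = -⅚ + v/6)
U(o) = 1/(-½ + 2*o) (U(o) = 1/((o + o) + (-⅚ + (⅙)*2)) = 1/(2*o + (-⅚ + ⅓)) = 1/(2*o - ½) = 1/(-½ + 2*o))
(-5964 + 11137) + (U(-36) - 1248)/(1/(-5498 - 15098) - 11927) = (-5964 + 11137) + (2/(-1 + 4*(-36)) - 1248)/(1/(-5498 - 15098) - 11927) = 5173 + (2/(-1 - 144) - 1248)/(1/(-20596) - 11927) = 5173 + (2/(-145) - 1248)/(-1/20596 - 11927) = 5173 + (2*(-1/145) - 1248)/(-245648493/20596) = 5173 + (-2/145 - 1248)*(-20596/245648493) = 5173 - 180962/145*(-20596/245648493) = 5173 + 3727093352/35619031485 = 184260976965257/35619031485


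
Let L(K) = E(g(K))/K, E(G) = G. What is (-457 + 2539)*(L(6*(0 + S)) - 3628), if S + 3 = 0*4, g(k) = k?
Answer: -7551414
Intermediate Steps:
S = -3 (S = -3 + 0*4 = -3 + 0 = -3)
L(K) = 1 (L(K) = K/K = 1)
(-457 + 2539)*(L(6*(0 + S)) - 3628) = (-457 + 2539)*(1 - 3628) = 2082*(-3627) = -7551414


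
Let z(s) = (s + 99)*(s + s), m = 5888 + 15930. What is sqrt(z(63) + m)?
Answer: sqrt(42230) ≈ 205.50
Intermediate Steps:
m = 21818
z(s) = 2*s*(99 + s) (z(s) = (99 + s)*(2*s) = 2*s*(99 + s))
sqrt(z(63) + m) = sqrt(2*63*(99 + 63) + 21818) = sqrt(2*63*162 + 21818) = sqrt(20412 + 21818) = sqrt(42230)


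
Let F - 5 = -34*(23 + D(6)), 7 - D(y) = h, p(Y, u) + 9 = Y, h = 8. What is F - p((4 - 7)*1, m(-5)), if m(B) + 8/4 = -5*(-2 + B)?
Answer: -731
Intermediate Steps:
m(B) = 8 - 5*B (m(B) = -2 - 5*(-2 + B) = -2 + (10 - 5*B) = 8 - 5*B)
p(Y, u) = -9 + Y
D(y) = -1 (D(y) = 7 - 1*8 = 7 - 8 = -1)
F = -743 (F = 5 - 34*(23 - 1) = 5 - 34*22 = 5 - 748 = -743)
F - p((4 - 7)*1, m(-5)) = -743 - (-9 + (4 - 7)*1) = -743 - (-9 - 3*1) = -743 - (-9 - 3) = -743 - 1*(-12) = -743 + 12 = -731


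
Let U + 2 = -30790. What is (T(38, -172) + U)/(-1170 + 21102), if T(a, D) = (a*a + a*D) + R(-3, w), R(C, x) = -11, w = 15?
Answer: -11965/6644 ≈ -1.8009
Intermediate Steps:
U = -30792 (U = -2 - 30790 = -30792)
T(a, D) = -11 + a² + D*a (T(a, D) = (a*a + a*D) - 11 = (a² + D*a) - 11 = -11 + a² + D*a)
(T(38, -172) + U)/(-1170 + 21102) = ((-11 + 38² - 172*38) - 30792)/(-1170 + 21102) = ((-11 + 1444 - 6536) - 30792)/19932 = (-5103 - 30792)*(1/19932) = -35895*1/19932 = -11965/6644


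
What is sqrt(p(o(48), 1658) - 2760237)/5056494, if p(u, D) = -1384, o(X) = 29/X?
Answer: I*sqrt(2761621)/5056494 ≈ 0.00032865*I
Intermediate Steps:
sqrt(p(o(48), 1658) - 2760237)/5056494 = sqrt(-1384 - 2760237)/5056494 = sqrt(-2761621)*(1/5056494) = (I*sqrt(2761621))*(1/5056494) = I*sqrt(2761621)/5056494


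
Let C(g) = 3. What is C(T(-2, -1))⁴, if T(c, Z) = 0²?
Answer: 81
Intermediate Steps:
T(c, Z) = 0
C(T(-2, -1))⁴ = 3⁴ = 81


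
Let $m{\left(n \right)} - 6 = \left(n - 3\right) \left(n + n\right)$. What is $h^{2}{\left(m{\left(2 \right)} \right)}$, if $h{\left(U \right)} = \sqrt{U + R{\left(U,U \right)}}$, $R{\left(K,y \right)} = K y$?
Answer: $6$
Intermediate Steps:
$m{\left(n \right)} = 6 + 2 n \left(-3 + n\right)$ ($m{\left(n \right)} = 6 + \left(n - 3\right) \left(n + n\right) = 6 + \left(-3 + n\right) 2 n = 6 + 2 n \left(-3 + n\right)$)
$h{\left(U \right)} = \sqrt{U + U^{2}}$ ($h{\left(U \right)} = \sqrt{U + U U} = \sqrt{U + U^{2}}$)
$h^{2}{\left(m{\left(2 \right)} \right)} = \left(\sqrt{\left(6 - 12 + 2 \cdot 2^{2}\right) \left(1 + \left(6 - 12 + 2 \cdot 2^{2}\right)\right)}\right)^{2} = \left(\sqrt{\left(6 - 12 + 2 \cdot 4\right) \left(1 + \left(6 - 12 + 2 \cdot 4\right)\right)}\right)^{2} = \left(\sqrt{\left(6 - 12 + 8\right) \left(1 + \left(6 - 12 + 8\right)\right)}\right)^{2} = \left(\sqrt{2 \left(1 + 2\right)}\right)^{2} = \left(\sqrt{2 \cdot 3}\right)^{2} = \left(\sqrt{6}\right)^{2} = 6$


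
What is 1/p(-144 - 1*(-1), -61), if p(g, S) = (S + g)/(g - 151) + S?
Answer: -49/2955 ≈ -0.016582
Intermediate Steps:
p(g, S) = S + (S + g)/(-151 + g) (p(g, S) = (S + g)/(-151 + g) + S = S + (S + g)/(-151 + g))
1/p(-144 - 1*(-1), -61) = 1/(((-144 - 1*(-1)) - 150*(-61) - 61*(-144 - 1*(-1)))/(-151 + (-144 - 1*(-1)))) = 1/(((-144 + 1) + 9150 - 61*(-144 + 1))/(-151 + (-144 + 1))) = 1/((-143 + 9150 - 61*(-143))/(-151 - 143)) = 1/((-143 + 9150 + 8723)/(-294)) = 1/(-1/294*17730) = 1/(-2955/49) = -49/2955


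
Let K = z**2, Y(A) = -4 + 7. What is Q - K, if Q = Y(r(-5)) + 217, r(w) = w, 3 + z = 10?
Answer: 171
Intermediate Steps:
z = 7 (z = -3 + 10 = 7)
Y(A) = 3
K = 49 (K = 7**2 = 49)
Q = 220 (Q = 3 + 217 = 220)
Q - K = 220 - 1*49 = 220 - 49 = 171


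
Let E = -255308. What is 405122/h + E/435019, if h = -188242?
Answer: -112147727927/40944423299 ≈ -2.7390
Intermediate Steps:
405122/h + E/435019 = 405122/(-188242) - 255308/435019 = 405122*(-1/188242) - 255308*1/435019 = -202561/94121 - 255308/435019 = -112147727927/40944423299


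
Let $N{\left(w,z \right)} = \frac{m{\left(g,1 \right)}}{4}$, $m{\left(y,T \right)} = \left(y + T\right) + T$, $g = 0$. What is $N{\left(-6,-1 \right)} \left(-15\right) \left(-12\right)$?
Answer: $90$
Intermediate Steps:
$m{\left(y,T \right)} = y + 2 T$ ($m{\left(y,T \right)} = \left(T + y\right) + T = y + 2 T$)
$N{\left(w,z \right)} = \frac{1}{2}$ ($N{\left(w,z \right)} = \frac{0 + 2 \cdot 1}{4} = \left(0 + 2\right) \frac{1}{4} = 2 \cdot \frac{1}{4} = \frac{1}{2}$)
$N{\left(-6,-1 \right)} \left(-15\right) \left(-12\right) = \frac{1}{2} \left(-15\right) \left(-12\right) = \left(- \frac{15}{2}\right) \left(-12\right) = 90$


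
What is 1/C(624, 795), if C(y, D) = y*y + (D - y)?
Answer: 1/389547 ≈ 2.5671e-6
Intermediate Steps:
C(y, D) = D + y² - y (C(y, D) = y² + (D - y) = D + y² - y)
1/C(624, 795) = 1/(795 + 624² - 1*624) = 1/(795 + 389376 - 624) = 1/389547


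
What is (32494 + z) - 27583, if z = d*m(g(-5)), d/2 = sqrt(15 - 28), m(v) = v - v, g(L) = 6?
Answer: 4911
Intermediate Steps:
m(v) = 0
d = 2*I*sqrt(13) (d = 2*sqrt(15 - 28) = 2*sqrt(-13) = 2*(I*sqrt(13)) = 2*I*sqrt(13) ≈ 7.2111*I)
z = 0 (z = (2*I*sqrt(13))*0 = 0)
(32494 + z) - 27583 = (32494 + 0) - 27583 = 32494 - 27583 = 4911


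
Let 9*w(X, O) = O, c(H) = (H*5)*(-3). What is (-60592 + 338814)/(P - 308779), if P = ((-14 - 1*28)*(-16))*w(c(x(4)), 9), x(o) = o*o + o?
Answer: -278222/308107 ≈ -0.90300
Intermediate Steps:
x(o) = o + o² (x(o) = o² + o = o + o²)
c(H) = -15*H (c(H) = (5*H)*(-3) = -15*H)
w(X, O) = O/9
P = 672 (P = ((-14 - 1*28)*(-16))*((⅑)*9) = ((-14 - 28)*(-16))*1 = -42*(-16)*1 = 672*1 = 672)
(-60592 + 338814)/(P - 308779) = (-60592 + 338814)/(672 - 308779) = 278222/(-308107) = 278222*(-1/308107) = -278222/308107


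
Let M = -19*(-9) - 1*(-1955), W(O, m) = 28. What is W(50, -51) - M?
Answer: -2098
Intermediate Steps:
M = 2126 (M = 171 + 1955 = 2126)
W(50, -51) - M = 28 - 1*2126 = 28 - 2126 = -2098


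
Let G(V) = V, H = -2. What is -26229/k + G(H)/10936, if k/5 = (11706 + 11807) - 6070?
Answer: -143507387/476891620 ≈ -0.30092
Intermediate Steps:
k = 87215 (k = 5*((11706 + 11807) - 6070) = 5*(23513 - 6070) = 5*17443 = 87215)
-26229/k + G(H)/10936 = -26229/87215 - 2/10936 = -26229*1/87215 - 2*1/10936 = -26229/87215 - 1/5468 = -143507387/476891620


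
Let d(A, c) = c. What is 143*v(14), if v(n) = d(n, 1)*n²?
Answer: 28028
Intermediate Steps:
v(n) = n² (v(n) = 1*n² = n²)
143*v(14) = 143*14² = 143*196 = 28028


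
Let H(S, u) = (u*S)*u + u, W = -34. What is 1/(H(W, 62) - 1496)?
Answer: -1/132130 ≈ -7.5683e-6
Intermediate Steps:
H(S, u) = u + S*u² (H(S, u) = (S*u)*u + u = S*u² + u = u + S*u²)
1/(H(W, 62) - 1496) = 1/(62*(1 - 34*62) - 1496) = 1/(62*(1 - 2108) - 1496) = 1/(62*(-2107) - 1496) = 1/(-130634 - 1496) = 1/(-132130) = -1/132130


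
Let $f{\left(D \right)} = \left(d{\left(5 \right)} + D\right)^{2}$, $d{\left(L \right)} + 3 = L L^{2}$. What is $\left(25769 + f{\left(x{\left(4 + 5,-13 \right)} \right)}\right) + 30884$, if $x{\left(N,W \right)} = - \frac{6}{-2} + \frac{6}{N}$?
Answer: $\frac{652006}{9} \approx 72445.0$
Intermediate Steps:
$d{\left(L \right)} = -3 + L^{3}$ ($d{\left(L \right)} = -3 + L L^{2} = -3 + L^{3}$)
$x{\left(N,W \right)} = 3 + \frac{6}{N}$ ($x{\left(N,W \right)} = \left(-6\right) \left(- \frac{1}{2}\right) + \frac{6}{N} = 3 + \frac{6}{N}$)
$f{\left(D \right)} = \left(122 + D\right)^{2}$ ($f{\left(D \right)} = \left(\left(-3 + 5^{3}\right) + D\right)^{2} = \left(\left(-3 + 125\right) + D\right)^{2} = \left(122 + D\right)^{2}$)
$\left(25769 + f{\left(x{\left(4 + 5,-13 \right)} \right)}\right) + 30884 = \left(25769 + \left(122 + \left(3 + \frac{6}{4 + 5}\right)\right)^{2}\right) + 30884 = \left(25769 + \left(122 + \left(3 + \frac{6}{9}\right)\right)^{2}\right) + 30884 = \left(25769 + \left(122 + \left(3 + 6 \cdot \frac{1}{9}\right)\right)^{2}\right) + 30884 = \left(25769 + \left(122 + \left(3 + \frac{2}{3}\right)\right)^{2}\right) + 30884 = \left(25769 + \left(122 + \frac{11}{3}\right)^{2}\right) + 30884 = \left(25769 + \left(\frac{377}{3}\right)^{2}\right) + 30884 = \left(25769 + \frac{142129}{9}\right) + 30884 = \frac{374050}{9} + 30884 = \frac{652006}{9}$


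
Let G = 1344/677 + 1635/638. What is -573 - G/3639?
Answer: -300210389163/523926238 ≈ -573.00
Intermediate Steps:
G = 1964367/431926 (G = 1344*(1/677) + 1635*(1/638) = 1344/677 + 1635/638 = 1964367/431926 ≈ 4.5479)
-573 - G/3639 = -573 - 1964367/(431926*3639) = -573 - 1*654789/523926238 = -573 - 654789/523926238 = -300210389163/523926238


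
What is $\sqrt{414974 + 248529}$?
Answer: $\sqrt{663503} \approx 814.56$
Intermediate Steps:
$\sqrt{414974 + 248529} = \sqrt{663503}$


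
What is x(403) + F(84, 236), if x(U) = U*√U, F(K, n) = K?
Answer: 84 + 403*√403 ≈ 8174.2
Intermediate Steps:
x(U) = U^(3/2)
x(403) + F(84, 236) = 403^(3/2) + 84 = 403*√403 + 84 = 84 + 403*√403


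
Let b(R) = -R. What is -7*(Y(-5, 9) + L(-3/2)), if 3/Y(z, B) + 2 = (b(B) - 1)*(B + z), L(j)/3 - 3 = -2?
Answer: -41/2 ≈ -20.500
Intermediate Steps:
L(j) = 3 (L(j) = 9 + 3*(-2) = 9 - 6 = 3)
Y(z, B) = 3/(-2 + (-1 - B)*(B + z)) (Y(z, B) = 3/(-2 + (-B - 1)*(B + z)) = 3/(-2 + (-1 - B)*(B + z)))
-7*(Y(-5, 9) + L(-3/2)) = -7*(-3/(2 + 9 - 5 + 9² + 9*(-5)) + 3) = -7*(-3/(2 + 9 - 5 + 81 - 45) + 3) = -7*(-3/42 + 3) = -7*(-3*1/42 + 3) = -7*(-1/14 + 3) = -7*41/14 = -41/2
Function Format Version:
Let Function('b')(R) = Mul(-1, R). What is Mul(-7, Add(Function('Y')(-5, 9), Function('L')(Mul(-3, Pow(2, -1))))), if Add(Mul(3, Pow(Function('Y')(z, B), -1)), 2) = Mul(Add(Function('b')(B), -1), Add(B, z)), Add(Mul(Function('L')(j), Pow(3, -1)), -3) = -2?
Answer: Rational(-41, 2) ≈ -20.500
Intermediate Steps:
Function('L')(j) = 3 (Function('L')(j) = Add(9, Mul(3, -2)) = Add(9, -6) = 3)
Function('Y')(z, B) = Mul(3, Pow(Add(-2, Mul(Add(-1, Mul(-1, B)), Add(B, z))), -1)) (Function('Y')(z, B) = Mul(3, Pow(Add(-2, Mul(Add(Mul(-1, B), -1), Add(B, z))), -1)) = Mul(3, Pow(Add(-2, Mul(Add(-1, Mul(-1, B)), Add(B, z))), -1)))
Mul(-7, Add(Function('Y')(-5, 9), Function('L')(Mul(-3, Pow(2, -1))))) = Mul(-7, Add(Mul(-3, Pow(Add(2, 9, -5, Pow(9, 2), Mul(9, -5)), -1)), 3)) = Mul(-7, Add(Mul(-3, Pow(Add(2, 9, -5, 81, -45), -1)), 3)) = Mul(-7, Add(Mul(-3, Pow(42, -1)), 3)) = Mul(-7, Add(Mul(-3, Rational(1, 42)), 3)) = Mul(-7, Add(Rational(-1, 14), 3)) = Mul(-7, Rational(41, 14)) = Rational(-41, 2)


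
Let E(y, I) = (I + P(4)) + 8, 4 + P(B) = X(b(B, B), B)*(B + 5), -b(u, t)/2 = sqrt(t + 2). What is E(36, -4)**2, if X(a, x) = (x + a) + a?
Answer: 9072 - 2592*sqrt(6) ≈ 2722.9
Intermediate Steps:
b(u, t) = -2*sqrt(2 + t) (b(u, t) = -2*sqrt(t + 2) = -2*sqrt(2 + t))
X(a, x) = x + 2*a (X(a, x) = (a + x) + a = x + 2*a)
P(B) = -4 + (5 + B)*(B - 4*sqrt(2 + B)) (P(B) = -4 + (B + 2*(-2*sqrt(2 + B)))*(B + 5) = -4 + (B - 4*sqrt(2 + B))*(5 + B) = -4 + (5 + B)*(B - 4*sqrt(2 + B)))
E(y, I) = 40 + I - 36*sqrt(6) (E(y, I) = (I + (-4 - 20*sqrt(2 + 4) + 5*4 + 4*(4 - 4*sqrt(2 + 4)))) + 8 = (I + (-4 - 20*sqrt(6) + 20 + 4*(4 - 4*sqrt(6)))) + 8 = (I + (-4 - 20*sqrt(6) + 20 + (16 - 16*sqrt(6)))) + 8 = (I + (32 - 36*sqrt(6))) + 8 = (32 + I - 36*sqrt(6)) + 8 = 40 + I - 36*sqrt(6))
E(36, -4)**2 = (40 - 4 - 36*sqrt(6))**2 = (36 - 36*sqrt(6))**2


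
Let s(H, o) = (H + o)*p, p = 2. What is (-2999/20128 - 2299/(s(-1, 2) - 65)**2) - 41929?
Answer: -3349683471031/79888032 ≈ -41930.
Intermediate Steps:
s(H, o) = 2*H + 2*o (s(H, o) = (H + o)*2 = 2*H + 2*o)
(-2999/20128 - 2299/(s(-1, 2) - 65)**2) - 41929 = (-2999/20128 - 2299/((2*(-1) + 2*2) - 65)**2) - 41929 = (-2999*1/20128 - 2299/((-2 + 4) - 65)**2) - 41929 = (-2999/20128 - 2299/(2 - 65)**2) - 41929 = (-2999/20128 - 2299/((-63)**2)) - 41929 = (-2999/20128 - 2299/3969) - 41929 = -58177303/79888032 - 41929 = -3349683471031/79888032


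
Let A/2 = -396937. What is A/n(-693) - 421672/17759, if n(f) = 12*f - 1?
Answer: 10591362342/147701603 ≈ 71.708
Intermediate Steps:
A = -793874 (A = 2*(-396937) = -793874)
n(f) = -1 + 12*f
A/n(-693) - 421672/17759 = -793874/(-1 + 12*(-693)) - 421672/17759 = -793874/(-1 - 8316) - 421672*1/17759 = -793874/(-8317) - 421672/17759 = -793874*(-1/8317) - 421672/17759 = 793874/8317 - 421672/17759 = 10591362342/147701603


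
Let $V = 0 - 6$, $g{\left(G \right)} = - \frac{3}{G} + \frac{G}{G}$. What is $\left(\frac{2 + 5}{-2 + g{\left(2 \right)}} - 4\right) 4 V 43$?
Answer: $\frac{35088}{5} \approx 7017.6$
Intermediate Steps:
$g{\left(G \right)} = 1 - \frac{3}{G}$ ($g{\left(G \right)} = - \frac{3}{G} + 1 = 1 - \frac{3}{G}$)
$V = -6$ ($V = 0 - 6 = -6$)
$\left(\frac{2 + 5}{-2 + g{\left(2 \right)}} - 4\right) 4 V 43 = \left(\frac{2 + 5}{-2 + \frac{-3 + 2}{2}} - 4\right) 4 \left(-6\right) 43 = \left(\frac{7}{-2 + \frac{1}{2} \left(-1\right)} - 4\right) 4 \left(-6\right) 43 = \left(\frac{7}{-2 - \frac{1}{2}} - 4\right) 4 \left(-6\right) 43 = \left(\frac{7}{- \frac{5}{2}} - 4\right) 4 \left(-6\right) 43 = \left(7 \left(- \frac{2}{5}\right) - 4\right) 4 \left(-6\right) 43 = \left(- \frac{14}{5} - 4\right) 4 \left(-6\right) 43 = \left(- \frac{34}{5}\right) 4 \left(-6\right) 43 = \left(- \frac{136}{5}\right) \left(-6\right) 43 = \frac{816}{5} \cdot 43 = \frac{35088}{5}$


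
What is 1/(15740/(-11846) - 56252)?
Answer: -5923/333188466 ≈ -1.7777e-5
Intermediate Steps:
1/(15740/(-11846) - 56252) = 1/(15740*(-1/11846) - 56252) = 1/(-7870/5923 - 56252) = 1/(-333188466/5923) = -5923/333188466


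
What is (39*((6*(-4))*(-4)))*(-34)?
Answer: -127296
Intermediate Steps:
(39*((6*(-4))*(-4)))*(-34) = (39*(-24*(-4)))*(-34) = (39*96)*(-34) = 3744*(-34) = -127296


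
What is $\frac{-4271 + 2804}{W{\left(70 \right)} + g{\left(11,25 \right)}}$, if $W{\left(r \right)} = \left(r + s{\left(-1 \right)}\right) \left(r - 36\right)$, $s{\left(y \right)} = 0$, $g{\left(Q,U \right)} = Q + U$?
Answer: $- \frac{1467}{2416} \approx -0.6072$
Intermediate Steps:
$W{\left(r \right)} = r \left(-36 + r\right)$ ($W{\left(r \right)} = \left(r + 0\right) \left(r - 36\right) = r \left(-36 + r\right)$)
$\frac{-4271 + 2804}{W{\left(70 \right)} + g{\left(11,25 \right)}} = \frac{-4271 + 2804}{70 \left(-36 + 70\right) + \left(11 + 25\right)} = - \frac{1467}{70 \cdot 34 + 36} = - \frac{1467}{2380 + 36} = - \frac{1467}{2416}$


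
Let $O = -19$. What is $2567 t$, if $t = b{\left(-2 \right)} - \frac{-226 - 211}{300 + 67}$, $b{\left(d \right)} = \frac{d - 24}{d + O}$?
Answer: $\frac{48051673}{7707} \approx 6234.8$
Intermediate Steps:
$b{\left(d \right)} = \frac{-24 + d}{-19 + d}$ ($b{\left(d \right)} = \frac{d - 24}{d - 19} = \frac{-24 + d}{-19 + d}$)
$t = \frac{18719}{7707}$ ($t = \frac{-24 - 2}{-19 - 2} - \frac{-226 - 211}{300 + 67} = \frac{1}{-21} \left(-26\right) - - \frac{437}{367} = \left(- \frac{1}{21}\right) \left(-26\right) - \left(-437\right) \frac{1}{367} = \frac{26}{21} - - \frac{437}{367} = \frac{26}{21} + \frac{437}{367} = \frac{18719}{7707} \approx 2.4288$)
$2567 t = 2567 \cdot \frac{18719}{7707} = \frac{48051673}{7707}$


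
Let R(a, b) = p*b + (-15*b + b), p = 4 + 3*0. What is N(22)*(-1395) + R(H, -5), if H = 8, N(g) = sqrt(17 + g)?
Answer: 50 - 1395*sqrt(39) ≈ -8661.8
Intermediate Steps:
p = 4 (p = 4 + 0 = 4)
R(a, b) = -10*b (R(a, b) = 4*b + (-15*b + b) = 4*b - 14*b = -10*b)
N(22)*(-1395) + R(H, -5) = sqrt(17 + 22)*(-1395) - 10*(-5) = sqrt(39)*(-1395) + 50 = -1395*sqrt(39) + 50 = 50 - 1395*sqrt(39)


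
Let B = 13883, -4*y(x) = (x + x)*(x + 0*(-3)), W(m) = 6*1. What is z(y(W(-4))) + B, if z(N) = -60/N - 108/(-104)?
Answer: 1083215/78 ≈ 13887.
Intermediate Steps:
W(m) = 6
y(x) = -x**2/2 (y(x) = -(x + x)*(x + 0*(-3))/4 = -2*x*(x + 0)/4 = -2*x*x/4 = -x**2/2)
z(N) = 27/26 - 60/N (z(N) = -60/N - 108*(-1/104) = -60/N + 27/26 = 27/26 - 60/N)
z(y(W(-4))) + B = (27/26 - 60/((-1/2*6**2))) + 13883 = (27/26 - 60/((-1/2*36))) + 13883 = (27/26 - 60/(-18)) + 13883 = (27/26 - 60*(-1/18)) + 13883 = (27/26 + 10/3) + 13883 = 341/78 + 13883 = 1083215/78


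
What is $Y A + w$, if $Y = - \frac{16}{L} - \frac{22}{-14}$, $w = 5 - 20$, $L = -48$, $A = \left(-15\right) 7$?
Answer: $-215$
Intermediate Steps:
$A = -105$
$w = -15$ ($w = 5 - 20 = -15$)
$Y = \frac{40}{21}$ ($Y = - \frac{16}{-48} - \frac{22}{-14} = \left(-16\right) \left(- \frac{1}{48}\right) - - \frac{11}{7} = \frac{1}{3} + \frac{11}{7} = \frac{40}{21} \approx 1.9048$)
$Y A + w = \frac{40}{21} \left(-105\right) - 15 = -200 - 15 = -215$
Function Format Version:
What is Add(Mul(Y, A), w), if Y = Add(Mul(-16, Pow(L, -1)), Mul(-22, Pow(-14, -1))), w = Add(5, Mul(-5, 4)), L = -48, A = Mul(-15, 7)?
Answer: -215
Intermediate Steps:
A = -105
w = -15 (w = Add(5, -20) = -15)
Y = Rational(40, 21) (Y = Add(Mul(-16, Pow(-48, -1)), Mul(-22, Pow(-14, -1))) = Add(Mul(-16, Rational(-1, 48)), Mul(-22, Rational(-1, 14))) = Add(Rational(1, 3), Rational(11, 7)) = Rational(40, 21) ≈ 1.9048)
Add(Mul(Y, A), w) = Add(Mul(Rational(40, 21), -105), -15) = Add(-200, -15) = -215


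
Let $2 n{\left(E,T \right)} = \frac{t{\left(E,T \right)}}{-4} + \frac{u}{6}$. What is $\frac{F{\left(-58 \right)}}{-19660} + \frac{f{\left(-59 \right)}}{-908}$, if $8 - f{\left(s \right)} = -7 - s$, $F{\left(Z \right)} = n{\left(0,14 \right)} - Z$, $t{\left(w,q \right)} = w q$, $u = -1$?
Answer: $\frac{487471}{10710768} \approx 0.045512$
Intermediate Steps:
$t{\left(w,q \right)} = q w$
$n{\left(E,T \right)} = - \frac{1}{12} - \frac{E T}{8}$ ($n{\left(E,T \right)} = \frac{\frac{T E}{-4} - \frac{1}{6}}{2} = \frac{E T \left(- \frac{1}{4}\right) - \frac{1}{6}}{2} = \frac{- \frac{E T}{4} - \frac{1}{6}}{2} = \frac{- \frac{1}{6} - \frac{E T}{4}}{2} = - \frac{1}{12} - \frac{E T}{8}$)
$F{\left(Z \right)} = - \frac{1}{12} - Z$ ($F{\left(Z \right)} = \left(- \frac{1}{12} - 0 \cdot 14\right) - Z = \left(- \frac{1}{12} + 0\right) - Z = - \frac{1}{12} - Z$)
$f{\left(s \right)} = 15 + s$ ($f{\left(s \right)} = 8 - \left(-7 - s\right) = 8 + \left(7 + s\right) = 15 + s$)
$\frac{F{\left(-58 \right)}}{-19660} + \frac{f{\left(-59 \right)}}{-908} = \frac{- \frac{1}{12} - -58}{-19660} + \frac{15 - 59}{-908} = \left(- \frac{1}{12} + 58\right) \left(- \frac{1}{19660}\right) - - \frac{11}{227} = \frac{695}{12} \left(- \frac{1}{19660}\right) + \frac{11}{227} = - \frac{139}{47184} + \frac{11}{227} = \frac{487471}{10710768}$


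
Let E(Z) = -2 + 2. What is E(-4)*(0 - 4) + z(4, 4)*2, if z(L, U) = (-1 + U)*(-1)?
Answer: -6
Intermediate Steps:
E(Z) = 0
z(L, U) = 1 - U
E(-4)*(0 - 4) + z(4, 4)*2 = 0*(0 - 4) + (1 - 1*4)*2 = 0*(-4) + (1 - 4)*2 = 0 - 3*2 = 0 - 6 = -6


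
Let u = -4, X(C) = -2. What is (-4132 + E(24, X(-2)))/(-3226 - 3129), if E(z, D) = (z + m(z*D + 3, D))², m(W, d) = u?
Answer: 3732/6355 ≈ 0.58725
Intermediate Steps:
m(W, d) = -4
E(z, D) = (-4 + z)² (E(z, D) = (z - 4)² = (-4 + z)²)
(-4132 + E(24, X(-2)))/(-3226 - 3129) = (-4132 + (-4 + 24)²)/(-3226 - 3129) = (-4132 + 20²)/(-6355) = (-4132 + 400)*(-1/6355) = -3732*(-1/6355) = 3732/6355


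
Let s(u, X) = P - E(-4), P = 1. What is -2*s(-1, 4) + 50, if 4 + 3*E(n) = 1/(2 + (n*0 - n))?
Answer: 409/9 ≈ 45.444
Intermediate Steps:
E(n) = -4/3 + 1/(3*(2 - n)) (E(n) = -4/3 + 1/(3*(2 + (n*0 - n))) = -4/3 + 1/(3*(2 + (0 - n))) = -4/3 + 1/(3*(2 - n)))
s(u, X) = 41/18 (s(u, X) = 1 - (7 - 4*(-4))/(3*(-2 - 4)) = 1 - (7 + 16)/(3*(-6)) = 1 - (-1)*23/(3*6) = 1 - 1*(-23/18) = 1 + 23/18 = 41/18)
-2*s(-1, 4) + 50 = -2*41/18 + 50 = -41/9 + 50 = 409/9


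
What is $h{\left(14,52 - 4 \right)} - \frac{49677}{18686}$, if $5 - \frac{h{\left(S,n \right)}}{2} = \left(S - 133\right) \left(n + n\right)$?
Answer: $\frac{427074911}{18686} \approx 22855.0$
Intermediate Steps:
$h{\left(S,n \right)} = 10 - 4 n \left(-133 + S\right)$ ($h{\left(S,n \right)} = 10 - 2 \left(S - 133\right) \left(n + n\right) = 10 - 2 \left(-133 + S\right) 2 n = 10 - 2 \cdot 2 n \left(-133 + S\right) = 10 - 4 n \left(-133 + S\right)$)
$h{\left(14,52 - 4 \right)} - \frac{49677}{18686} = \left(10 + 532 \left(52 - 4\right) - 56 \left(52 - 4\right)\right) - \frac{49677}{18686} = \left(10 + 532 \cdot 48 - 56 \cdot 48\right) - \frac{49677}{18686} = \left(10 + 25536 - 2688\right) - \frac{49677}{18686} = 22858 - \frac{49677}{18686} = \frac{427074911}{18686}$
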